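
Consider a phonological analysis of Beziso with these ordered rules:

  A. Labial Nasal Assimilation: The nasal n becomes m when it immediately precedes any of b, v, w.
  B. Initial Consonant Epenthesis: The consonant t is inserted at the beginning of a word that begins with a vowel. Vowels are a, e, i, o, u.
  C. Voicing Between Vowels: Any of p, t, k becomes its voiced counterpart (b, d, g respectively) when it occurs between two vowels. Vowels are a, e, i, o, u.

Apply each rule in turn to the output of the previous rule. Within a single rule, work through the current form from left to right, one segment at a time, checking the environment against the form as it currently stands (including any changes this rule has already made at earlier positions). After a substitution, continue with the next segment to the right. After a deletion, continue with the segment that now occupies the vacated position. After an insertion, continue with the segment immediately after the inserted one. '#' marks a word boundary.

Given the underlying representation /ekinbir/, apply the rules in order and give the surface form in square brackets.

[tegimbir]

A Labial Nasal Assimilation: [ekinbir] → [ekimbir]
B Initial Consonant Epenthesis: [ekimbir] → [tekimbir]
C Voicing Between Vowels: [tekimbir] → [tegimbir]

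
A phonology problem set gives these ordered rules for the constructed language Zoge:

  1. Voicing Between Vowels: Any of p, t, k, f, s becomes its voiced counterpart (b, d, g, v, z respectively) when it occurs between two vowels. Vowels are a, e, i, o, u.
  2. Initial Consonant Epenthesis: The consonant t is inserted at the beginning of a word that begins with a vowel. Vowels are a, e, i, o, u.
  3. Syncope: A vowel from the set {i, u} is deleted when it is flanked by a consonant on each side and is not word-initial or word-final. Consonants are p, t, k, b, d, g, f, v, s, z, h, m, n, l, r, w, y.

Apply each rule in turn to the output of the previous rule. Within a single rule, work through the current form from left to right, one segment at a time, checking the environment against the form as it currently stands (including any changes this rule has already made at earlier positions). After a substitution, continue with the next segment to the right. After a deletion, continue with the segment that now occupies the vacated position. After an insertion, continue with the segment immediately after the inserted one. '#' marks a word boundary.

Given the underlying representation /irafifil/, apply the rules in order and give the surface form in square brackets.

[travvl]

1 Voicing Between Vowels: [irafifil] → [iravivil]
2 Initial Consonant Epenthesis: [iravivil] → [tiravivil]
3 Syncope: [tiravivil] → [travvl]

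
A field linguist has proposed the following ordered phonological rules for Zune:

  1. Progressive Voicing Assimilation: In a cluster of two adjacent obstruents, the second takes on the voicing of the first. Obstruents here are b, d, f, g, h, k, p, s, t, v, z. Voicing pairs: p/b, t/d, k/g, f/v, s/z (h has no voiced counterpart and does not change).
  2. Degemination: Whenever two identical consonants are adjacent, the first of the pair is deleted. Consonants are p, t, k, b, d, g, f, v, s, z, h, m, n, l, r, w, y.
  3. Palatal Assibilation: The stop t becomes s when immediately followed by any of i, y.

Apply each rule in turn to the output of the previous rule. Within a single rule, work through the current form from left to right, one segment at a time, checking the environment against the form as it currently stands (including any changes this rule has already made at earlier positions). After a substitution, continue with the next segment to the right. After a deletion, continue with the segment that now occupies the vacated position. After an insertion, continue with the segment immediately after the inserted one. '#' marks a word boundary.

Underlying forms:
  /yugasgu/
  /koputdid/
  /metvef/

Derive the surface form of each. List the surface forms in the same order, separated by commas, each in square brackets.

/yugasgu/:
  1 Progressive Voicing Assimilation: [yugasgu] → [yugasku]
  2 Degemination: no change — [yugasku]
  3 Palatal Assibilation: no change — [yugasku]
/koputdid/:
  1 Progressive Voicing Assimilation: [koputdid] → [koputtid]
  2 Degemination: [koputtid] → [koputid]
  3 Palatal Assibilation: [koputid] → [kopusid]
/metvef/:
  1 Progressive Voicing Assimilation: [metvef] → [metfef]
  2 Degemination: no change — [metfef]
  3 Palatal Assibilation: no change — [metfef]

[yugasku], [kopusid], [metfef]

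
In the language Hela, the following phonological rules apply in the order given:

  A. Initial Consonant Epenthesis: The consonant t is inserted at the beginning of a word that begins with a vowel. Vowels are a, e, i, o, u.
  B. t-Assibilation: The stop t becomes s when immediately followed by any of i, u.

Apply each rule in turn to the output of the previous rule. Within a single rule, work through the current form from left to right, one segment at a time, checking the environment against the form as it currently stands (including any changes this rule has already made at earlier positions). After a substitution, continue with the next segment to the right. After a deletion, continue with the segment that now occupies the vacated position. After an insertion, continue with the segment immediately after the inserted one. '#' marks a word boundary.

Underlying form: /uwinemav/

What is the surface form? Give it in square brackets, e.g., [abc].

A Initial Consonant Epenthesis: [uwinemav] → [tuwinemav]
B t-Assibilation: [tuwinemav] → [suwinemav]

[suwinemav]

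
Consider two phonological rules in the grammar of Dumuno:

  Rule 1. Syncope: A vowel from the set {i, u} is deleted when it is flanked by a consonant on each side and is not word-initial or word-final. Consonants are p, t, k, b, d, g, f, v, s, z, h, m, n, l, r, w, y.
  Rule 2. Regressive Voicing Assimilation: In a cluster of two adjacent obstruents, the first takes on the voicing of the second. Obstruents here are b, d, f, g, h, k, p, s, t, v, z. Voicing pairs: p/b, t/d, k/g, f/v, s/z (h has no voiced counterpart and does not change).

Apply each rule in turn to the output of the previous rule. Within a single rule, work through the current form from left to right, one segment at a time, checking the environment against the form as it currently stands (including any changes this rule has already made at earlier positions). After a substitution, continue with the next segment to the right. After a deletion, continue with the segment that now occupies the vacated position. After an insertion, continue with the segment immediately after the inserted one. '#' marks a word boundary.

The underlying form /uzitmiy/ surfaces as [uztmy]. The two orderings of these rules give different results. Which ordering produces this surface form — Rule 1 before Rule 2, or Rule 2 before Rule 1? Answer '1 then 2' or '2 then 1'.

Order 1 then 2:
  1 Syncope: [uzitmiy] → [uztmy]
  2 Regressive Voicing Assimilation: [uztmy] → [ustmy]
  result: [ustmy]
Order 2 then 1:
  2 Regressive Voicing Assimilation: no change — [uzitmiy]
  1 Syncope: [uzitmiy] → [uztmy]
  result: [uztmy]

2 then 1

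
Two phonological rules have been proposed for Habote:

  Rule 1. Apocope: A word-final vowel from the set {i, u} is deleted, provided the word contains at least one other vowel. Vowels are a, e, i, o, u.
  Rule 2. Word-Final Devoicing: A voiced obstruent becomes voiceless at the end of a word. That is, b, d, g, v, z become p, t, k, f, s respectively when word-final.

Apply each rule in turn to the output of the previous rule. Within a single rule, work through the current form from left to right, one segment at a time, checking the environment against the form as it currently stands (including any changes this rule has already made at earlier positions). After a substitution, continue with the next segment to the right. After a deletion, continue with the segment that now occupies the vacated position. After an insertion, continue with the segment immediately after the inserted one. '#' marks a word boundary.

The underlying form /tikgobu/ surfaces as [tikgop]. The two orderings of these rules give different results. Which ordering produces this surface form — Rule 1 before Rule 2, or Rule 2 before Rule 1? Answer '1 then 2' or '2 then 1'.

1 then 2

Order 1 then 2:
  1 Apocope: [tikgobu] → [tikgob]
  2 Word-Final Devoicing: [tikgob] → [tikgop]
  result: [tikgop]
Order 2 then 1:
  2 Word-Final Devoicing: no change — [tikgobu]
  1 Apocope: [tikgobu] → [tikgob]
  result: [tikgob]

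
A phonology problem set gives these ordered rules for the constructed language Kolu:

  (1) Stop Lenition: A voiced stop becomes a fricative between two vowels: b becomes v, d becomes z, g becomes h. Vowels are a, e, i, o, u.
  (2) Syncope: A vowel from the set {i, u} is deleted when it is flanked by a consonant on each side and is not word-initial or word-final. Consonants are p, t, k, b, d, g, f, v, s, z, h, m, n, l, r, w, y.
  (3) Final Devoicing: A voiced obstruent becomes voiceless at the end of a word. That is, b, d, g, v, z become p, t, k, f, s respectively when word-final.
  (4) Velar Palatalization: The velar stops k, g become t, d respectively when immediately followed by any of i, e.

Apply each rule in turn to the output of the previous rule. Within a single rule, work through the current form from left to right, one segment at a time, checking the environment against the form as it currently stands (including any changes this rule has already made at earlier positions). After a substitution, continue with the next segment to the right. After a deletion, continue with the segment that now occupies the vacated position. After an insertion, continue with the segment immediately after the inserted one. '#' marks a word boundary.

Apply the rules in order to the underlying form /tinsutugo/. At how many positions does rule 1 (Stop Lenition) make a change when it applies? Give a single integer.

(1) Stop Lenition: [tinsutugo] → [tinsutuho]
(2) Syncope: [tinsutuho] → [tnstho]
(3) Final Devoicing: no change — [tnstho]
(4) Velar Palatalization: no change — [tnstho]
Rule 1 changed 1 position(s).

1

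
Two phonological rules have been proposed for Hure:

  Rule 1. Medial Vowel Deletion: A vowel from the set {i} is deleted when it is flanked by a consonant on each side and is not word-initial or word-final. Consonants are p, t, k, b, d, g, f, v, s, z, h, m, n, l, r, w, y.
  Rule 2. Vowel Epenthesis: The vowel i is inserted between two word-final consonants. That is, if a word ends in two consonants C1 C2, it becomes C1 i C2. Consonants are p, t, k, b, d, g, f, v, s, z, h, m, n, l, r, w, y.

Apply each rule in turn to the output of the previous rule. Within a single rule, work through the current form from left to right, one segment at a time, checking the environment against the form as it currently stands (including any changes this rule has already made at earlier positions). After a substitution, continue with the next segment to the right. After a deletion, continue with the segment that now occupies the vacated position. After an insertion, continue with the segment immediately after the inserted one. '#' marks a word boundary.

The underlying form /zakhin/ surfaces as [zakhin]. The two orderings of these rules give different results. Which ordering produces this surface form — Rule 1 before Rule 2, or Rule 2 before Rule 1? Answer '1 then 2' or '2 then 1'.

Order 1 then 2:
  1 Medial Vowel Deletion: [zakhin] → [zakhn]
  2 Vowel Epenthesis: [zakhn] → [zakhin]
  result: [zakhin]
Order 2 then 1:
  2 Vowel Epenthesis: no change — [zakhin]
  1 Medial Vowel Deletion: [zakhin] → [zakhn]
  result: [zakhn]

1 then 2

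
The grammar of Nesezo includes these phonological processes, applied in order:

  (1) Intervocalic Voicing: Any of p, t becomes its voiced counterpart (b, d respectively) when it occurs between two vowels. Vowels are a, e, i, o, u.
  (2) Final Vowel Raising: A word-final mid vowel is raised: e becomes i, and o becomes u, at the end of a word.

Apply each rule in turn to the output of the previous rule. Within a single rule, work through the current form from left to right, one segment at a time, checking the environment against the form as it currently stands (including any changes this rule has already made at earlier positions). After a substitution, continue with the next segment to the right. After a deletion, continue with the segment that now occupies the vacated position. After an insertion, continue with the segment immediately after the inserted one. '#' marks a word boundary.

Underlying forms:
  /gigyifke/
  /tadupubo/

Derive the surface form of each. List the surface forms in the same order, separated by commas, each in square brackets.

/gigyifke/:
  (1) Intervocalic Voicing: no change — [gigyifke]
  (2) Final Vowel Raising: [gigyifke] → [gigyifki]
/tadupubo/:
  (1) Intervocalic Voicing: [tadupubo] → [tadububo]
  (2) Final Vowel Raising: [tadububo] → [tadububu]

[gigyifki], [tadububu]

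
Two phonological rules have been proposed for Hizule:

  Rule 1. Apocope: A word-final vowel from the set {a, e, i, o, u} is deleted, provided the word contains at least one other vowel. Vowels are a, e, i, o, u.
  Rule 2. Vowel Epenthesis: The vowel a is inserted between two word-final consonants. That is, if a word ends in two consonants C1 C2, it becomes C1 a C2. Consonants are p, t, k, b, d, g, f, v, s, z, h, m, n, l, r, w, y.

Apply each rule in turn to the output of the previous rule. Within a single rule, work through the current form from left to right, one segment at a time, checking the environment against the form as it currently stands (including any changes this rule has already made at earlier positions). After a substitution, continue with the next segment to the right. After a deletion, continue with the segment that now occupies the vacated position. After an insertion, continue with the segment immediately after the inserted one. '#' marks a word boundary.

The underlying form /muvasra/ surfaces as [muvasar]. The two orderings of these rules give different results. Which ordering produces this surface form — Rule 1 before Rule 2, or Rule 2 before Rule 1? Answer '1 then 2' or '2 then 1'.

Order 1 then 2:
  1 Apocope: [muvasra] → [muvasr]
  2 Vowel Epenthesis: [muvasr] → [muvasar]
  result: [muvasar]
Order 2 then 1:
  2 Vowel Epenthesis: no change — [muvasra]
  1 Apocope: [muvasra] → [muvasr]
  result: [muvasr]

1 then 2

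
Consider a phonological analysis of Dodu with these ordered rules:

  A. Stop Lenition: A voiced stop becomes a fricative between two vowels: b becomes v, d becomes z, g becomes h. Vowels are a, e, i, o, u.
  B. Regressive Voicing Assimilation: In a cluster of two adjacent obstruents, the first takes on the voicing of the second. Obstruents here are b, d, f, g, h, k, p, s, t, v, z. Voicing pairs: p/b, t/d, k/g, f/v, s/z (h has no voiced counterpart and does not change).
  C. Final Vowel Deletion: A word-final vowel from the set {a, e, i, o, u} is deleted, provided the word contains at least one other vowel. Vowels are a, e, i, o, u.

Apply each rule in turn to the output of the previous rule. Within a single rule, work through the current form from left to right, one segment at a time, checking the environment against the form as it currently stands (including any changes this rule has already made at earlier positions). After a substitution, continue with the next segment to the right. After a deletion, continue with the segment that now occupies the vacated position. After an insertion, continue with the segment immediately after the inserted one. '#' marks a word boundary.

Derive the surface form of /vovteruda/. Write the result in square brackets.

[vofteruz]

A Stop Lenition: [vovteruda] → [vovteruza]
B Regressive Voicing Assimilation: [vovteruza] → [vofteruza]
C Final Vowel Deletion: [vofteruza] → [vofteruz]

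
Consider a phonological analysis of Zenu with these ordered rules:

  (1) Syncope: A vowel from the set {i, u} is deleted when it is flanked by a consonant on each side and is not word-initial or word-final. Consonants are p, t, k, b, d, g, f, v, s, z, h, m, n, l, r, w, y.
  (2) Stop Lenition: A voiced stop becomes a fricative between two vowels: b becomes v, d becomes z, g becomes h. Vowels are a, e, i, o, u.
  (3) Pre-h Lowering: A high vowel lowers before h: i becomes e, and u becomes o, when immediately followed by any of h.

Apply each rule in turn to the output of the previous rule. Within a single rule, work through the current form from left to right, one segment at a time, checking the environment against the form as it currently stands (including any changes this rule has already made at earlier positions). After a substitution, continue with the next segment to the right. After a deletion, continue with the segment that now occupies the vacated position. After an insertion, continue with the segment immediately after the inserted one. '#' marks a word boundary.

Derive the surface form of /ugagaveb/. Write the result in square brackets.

[ohahaveb]

(1) Syncope: no change — [ugagaveb]
(2) Stop Lenition: [ugagaveb] → [uhahaveb]
(3) Pre-h Lowering: [uhahaveb] → [ohahaveb]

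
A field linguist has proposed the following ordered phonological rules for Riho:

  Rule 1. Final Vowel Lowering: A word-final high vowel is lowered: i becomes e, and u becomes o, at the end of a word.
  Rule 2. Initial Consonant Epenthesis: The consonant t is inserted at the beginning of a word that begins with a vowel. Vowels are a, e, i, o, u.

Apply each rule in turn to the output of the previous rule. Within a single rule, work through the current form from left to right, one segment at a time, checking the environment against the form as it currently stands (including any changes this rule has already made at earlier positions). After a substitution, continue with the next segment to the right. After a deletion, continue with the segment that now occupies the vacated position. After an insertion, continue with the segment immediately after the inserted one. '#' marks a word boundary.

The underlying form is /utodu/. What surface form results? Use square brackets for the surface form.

Rule 1 Final Vowel Lowering: [utodu] → [utodo]
Rule 2 Initial Consonant Epenthesis: [utodo] → [tutodo]

[tutodo]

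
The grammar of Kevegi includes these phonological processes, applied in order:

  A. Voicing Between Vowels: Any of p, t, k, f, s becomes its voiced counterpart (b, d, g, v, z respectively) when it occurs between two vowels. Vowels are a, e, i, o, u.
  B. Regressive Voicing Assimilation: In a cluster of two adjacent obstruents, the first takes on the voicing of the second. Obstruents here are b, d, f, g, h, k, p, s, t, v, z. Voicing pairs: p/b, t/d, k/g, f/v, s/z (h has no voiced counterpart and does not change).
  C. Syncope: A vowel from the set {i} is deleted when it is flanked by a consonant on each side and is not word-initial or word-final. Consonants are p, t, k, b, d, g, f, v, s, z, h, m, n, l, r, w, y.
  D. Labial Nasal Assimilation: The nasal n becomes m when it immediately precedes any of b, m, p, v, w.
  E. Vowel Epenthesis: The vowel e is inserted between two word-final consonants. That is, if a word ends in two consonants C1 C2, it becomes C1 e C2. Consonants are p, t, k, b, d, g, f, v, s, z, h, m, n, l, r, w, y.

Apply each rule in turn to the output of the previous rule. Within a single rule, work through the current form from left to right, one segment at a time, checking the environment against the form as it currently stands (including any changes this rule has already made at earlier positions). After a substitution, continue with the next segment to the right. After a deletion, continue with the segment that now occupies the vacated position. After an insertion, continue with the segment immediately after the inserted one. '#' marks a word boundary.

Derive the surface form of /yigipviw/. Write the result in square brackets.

[ygbvew]

A Voicing Between Vowels: no change — [yigipviw]
B Regressive Voicing Assimilation: [yigipviw] → [yigibviw]
C Syncope: [yigibviw] → [ygbvw]
D Labial Nasal Assimilation: no change — [ygbvw]
E Vowel Epenthesis: [ygbvw] → [ygbvew]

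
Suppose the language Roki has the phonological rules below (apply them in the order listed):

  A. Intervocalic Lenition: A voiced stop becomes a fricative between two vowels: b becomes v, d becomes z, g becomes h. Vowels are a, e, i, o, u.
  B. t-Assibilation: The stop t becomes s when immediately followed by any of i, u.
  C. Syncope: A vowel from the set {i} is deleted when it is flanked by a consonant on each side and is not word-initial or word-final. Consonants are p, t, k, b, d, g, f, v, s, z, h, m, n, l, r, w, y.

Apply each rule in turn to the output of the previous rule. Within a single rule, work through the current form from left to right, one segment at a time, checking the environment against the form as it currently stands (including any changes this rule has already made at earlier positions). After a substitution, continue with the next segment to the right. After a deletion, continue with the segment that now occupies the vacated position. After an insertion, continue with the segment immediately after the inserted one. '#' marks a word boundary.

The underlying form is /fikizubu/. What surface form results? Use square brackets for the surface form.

A Intervocalic Lenition: [fikizubu] → [fikizuvu]
B t-Assibilation: no change — [fikizuvu]
C Syncope: [fikizuvu] → [fkzuvu]

[fkzuvu]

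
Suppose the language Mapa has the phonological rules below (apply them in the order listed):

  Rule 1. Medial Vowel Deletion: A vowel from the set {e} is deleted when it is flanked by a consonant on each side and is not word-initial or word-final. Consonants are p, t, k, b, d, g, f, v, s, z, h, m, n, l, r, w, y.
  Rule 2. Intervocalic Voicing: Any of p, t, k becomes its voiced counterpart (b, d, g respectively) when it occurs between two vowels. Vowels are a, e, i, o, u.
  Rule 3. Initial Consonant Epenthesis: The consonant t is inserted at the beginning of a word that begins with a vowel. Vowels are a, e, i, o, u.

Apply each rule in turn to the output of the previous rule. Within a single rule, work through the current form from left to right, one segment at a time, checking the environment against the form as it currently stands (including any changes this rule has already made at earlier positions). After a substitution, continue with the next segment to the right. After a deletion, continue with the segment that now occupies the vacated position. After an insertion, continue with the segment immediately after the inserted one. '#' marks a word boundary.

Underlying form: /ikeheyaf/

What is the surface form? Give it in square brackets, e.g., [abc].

[tikhyaf]

Rule 1 Medial Vowel Deletion: [ikeheyaf] → [ikhyaf]
Rule 2 Intervocalic Voicing: no change — [ikhyaf]
Rule 3 Initial Consonant Epenthesis: [ikhyaf] → [tikhyaf]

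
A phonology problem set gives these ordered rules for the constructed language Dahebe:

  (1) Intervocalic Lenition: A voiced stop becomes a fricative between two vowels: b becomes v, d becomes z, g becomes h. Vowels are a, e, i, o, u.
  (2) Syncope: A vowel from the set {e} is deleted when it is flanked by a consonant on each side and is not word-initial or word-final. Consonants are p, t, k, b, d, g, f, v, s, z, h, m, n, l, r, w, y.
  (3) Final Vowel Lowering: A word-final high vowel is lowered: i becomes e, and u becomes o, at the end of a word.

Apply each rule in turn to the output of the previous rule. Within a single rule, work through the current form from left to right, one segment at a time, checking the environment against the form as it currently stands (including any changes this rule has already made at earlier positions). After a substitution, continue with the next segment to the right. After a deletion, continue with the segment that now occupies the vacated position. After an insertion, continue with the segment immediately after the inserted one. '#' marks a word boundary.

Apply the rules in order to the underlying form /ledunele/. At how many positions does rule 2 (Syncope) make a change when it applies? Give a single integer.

(1) Intervocalic Lenition: [ledunele] → [lezunele]
(2) Syncope: [lezunele] → [lzunle]
(3) Final Vowel Lowering: no change — [lzunle]
Rule 2 changed 2 position(s).

2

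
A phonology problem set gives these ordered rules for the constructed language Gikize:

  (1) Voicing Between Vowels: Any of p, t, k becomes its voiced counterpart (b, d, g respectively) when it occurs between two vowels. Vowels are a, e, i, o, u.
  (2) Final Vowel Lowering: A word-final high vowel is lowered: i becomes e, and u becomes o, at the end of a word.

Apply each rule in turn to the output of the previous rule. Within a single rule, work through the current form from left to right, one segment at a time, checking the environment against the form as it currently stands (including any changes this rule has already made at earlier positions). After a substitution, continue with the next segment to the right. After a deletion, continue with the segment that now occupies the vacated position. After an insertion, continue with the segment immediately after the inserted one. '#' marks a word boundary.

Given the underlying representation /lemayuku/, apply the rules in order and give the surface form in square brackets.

(1) Voicing Between Vowels: [lemayuku] → [lemayugu]
(2) Final Vowel Lowering: [lemayugu] → [lemayugo]

[lemayugo]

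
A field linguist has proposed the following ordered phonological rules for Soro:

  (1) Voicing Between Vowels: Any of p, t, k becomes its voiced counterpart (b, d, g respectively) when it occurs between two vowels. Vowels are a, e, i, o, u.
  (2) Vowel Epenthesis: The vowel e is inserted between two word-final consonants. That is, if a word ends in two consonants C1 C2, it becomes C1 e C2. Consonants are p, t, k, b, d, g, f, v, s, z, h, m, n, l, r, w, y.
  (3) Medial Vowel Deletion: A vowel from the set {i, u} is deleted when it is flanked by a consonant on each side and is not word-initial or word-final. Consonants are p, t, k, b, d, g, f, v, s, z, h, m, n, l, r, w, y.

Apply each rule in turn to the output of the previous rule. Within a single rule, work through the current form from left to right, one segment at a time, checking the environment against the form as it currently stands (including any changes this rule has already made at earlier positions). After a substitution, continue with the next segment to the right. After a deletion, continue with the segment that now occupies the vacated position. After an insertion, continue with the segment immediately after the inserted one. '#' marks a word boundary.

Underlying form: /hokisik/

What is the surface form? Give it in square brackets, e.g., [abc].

[hogsk]

(1) Voicing Between Vowels: [hokisik] → [hogisik]
(2) Vowel Epenthesis: no change — [hogisik]
(3) Medial Vowel Deletion: [hogisik] → [hogsk]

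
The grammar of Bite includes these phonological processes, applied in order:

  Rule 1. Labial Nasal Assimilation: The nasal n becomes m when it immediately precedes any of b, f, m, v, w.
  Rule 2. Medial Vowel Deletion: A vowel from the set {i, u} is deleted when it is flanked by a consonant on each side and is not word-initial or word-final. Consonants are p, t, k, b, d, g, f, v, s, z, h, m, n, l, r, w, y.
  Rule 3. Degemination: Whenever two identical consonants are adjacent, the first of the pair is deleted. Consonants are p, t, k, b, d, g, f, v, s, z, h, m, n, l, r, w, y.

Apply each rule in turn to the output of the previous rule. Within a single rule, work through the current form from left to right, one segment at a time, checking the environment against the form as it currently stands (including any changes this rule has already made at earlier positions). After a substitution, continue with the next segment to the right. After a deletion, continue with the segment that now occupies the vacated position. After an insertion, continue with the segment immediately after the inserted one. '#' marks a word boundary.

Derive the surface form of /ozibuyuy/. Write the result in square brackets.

[ozby]

Rule 1 Labial Nasal Assimilation: no change — [ozibuyuy]
Rule 2 Medial Vowel Deletion: [ozibuyuy] → [ozbyy]
Rule 3 Degemination: [ozbyy] → [ozby]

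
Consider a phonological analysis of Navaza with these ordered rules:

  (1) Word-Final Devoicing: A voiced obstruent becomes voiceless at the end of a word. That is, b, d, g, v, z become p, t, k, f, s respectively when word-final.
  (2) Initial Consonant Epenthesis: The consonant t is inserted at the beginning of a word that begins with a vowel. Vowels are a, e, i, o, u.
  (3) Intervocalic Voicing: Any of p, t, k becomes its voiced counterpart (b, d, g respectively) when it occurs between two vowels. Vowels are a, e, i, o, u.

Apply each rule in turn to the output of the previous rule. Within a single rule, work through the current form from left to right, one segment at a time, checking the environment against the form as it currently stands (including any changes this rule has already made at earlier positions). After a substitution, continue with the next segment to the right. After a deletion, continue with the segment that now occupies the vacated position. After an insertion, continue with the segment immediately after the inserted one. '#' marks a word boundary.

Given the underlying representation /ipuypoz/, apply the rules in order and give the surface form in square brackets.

(1) Word-Final Devoicing: [ipuypoz] → [ipuypos]
(2) Initial Consonant Epenthesis: [ipuypos] → [tipuypos]
(3) Intervocalic Voicing: [tipuypos] → [tibuypos]

[tibuypos]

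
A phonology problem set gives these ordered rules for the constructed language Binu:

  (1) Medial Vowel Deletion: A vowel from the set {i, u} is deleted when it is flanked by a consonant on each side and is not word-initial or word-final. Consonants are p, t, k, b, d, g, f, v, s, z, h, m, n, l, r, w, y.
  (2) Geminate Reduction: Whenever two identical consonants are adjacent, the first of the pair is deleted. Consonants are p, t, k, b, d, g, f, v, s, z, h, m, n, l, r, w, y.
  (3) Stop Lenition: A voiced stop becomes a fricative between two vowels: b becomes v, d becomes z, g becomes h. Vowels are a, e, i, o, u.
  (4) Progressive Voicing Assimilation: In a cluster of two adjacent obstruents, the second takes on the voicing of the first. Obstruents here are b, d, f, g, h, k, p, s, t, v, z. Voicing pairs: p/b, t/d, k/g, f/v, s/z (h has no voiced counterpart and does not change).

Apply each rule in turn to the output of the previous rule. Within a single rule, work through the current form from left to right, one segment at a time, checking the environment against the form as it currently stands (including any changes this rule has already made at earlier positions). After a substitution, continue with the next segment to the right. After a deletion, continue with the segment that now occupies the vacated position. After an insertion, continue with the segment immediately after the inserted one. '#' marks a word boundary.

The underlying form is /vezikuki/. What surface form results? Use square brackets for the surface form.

(1) Medial Vowel Deletion: [vezikuki] → [vezkki]
(2) Geminate Reduction: [vezkki] → [vezki]
(3) Stop Lenition: no change — [vezki]
(4) Progressive Voicing Assimilation: [vezki] → [vezgi]

[vezgi]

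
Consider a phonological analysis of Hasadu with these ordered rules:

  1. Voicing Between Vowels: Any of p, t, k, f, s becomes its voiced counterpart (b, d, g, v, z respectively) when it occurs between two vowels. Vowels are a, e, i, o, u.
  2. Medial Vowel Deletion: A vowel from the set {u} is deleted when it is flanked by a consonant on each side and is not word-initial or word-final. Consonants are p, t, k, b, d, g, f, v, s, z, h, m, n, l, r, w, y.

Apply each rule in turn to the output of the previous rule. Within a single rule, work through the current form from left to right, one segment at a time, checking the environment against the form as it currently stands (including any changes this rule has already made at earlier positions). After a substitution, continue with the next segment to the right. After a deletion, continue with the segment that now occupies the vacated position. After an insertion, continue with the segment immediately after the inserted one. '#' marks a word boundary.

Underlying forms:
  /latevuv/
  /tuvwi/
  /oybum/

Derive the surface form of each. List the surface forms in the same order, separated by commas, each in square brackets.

[ladevv], [tvwi], [oybm]

/latevuv/:
  1 Voicing Between Vowels: [latevuv] → [ladevuv]
  2 Medial Vowel Deletion: [ladevuv] → [ladevv]
/tuvwi/:
  1 Voicing Between Vowels: no change — [tuvwi]
  2 Medial Vowel Deletion: [tuvwi] → [tvwi]
/oybum/:
  1 Voicing Between Vowels: no change — [oybum]
  2 Medial Vowel Deletion: [oybum] → [oybm]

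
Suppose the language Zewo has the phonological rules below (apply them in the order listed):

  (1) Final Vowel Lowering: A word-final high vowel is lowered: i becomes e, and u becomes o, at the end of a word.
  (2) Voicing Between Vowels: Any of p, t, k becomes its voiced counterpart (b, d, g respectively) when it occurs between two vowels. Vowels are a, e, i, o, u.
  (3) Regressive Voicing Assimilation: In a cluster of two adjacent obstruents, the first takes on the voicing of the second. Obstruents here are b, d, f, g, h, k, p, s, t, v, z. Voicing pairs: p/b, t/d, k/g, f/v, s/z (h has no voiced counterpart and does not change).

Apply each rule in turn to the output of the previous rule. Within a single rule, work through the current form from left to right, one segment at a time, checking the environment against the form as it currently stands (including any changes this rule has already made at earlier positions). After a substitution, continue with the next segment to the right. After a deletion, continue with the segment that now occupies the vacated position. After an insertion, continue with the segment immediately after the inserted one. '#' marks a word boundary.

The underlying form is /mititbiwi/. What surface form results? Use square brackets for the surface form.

[mididbiwe]

(1) Final Vowel Lowering: [mititbiwi] → [mititbiwe]
(2) Voicing Between Vowels: [mititbiwe] → [miditbiwe]
(3) Regressive Voicing Assimilation: [miditbiwe] → [mididbiwe]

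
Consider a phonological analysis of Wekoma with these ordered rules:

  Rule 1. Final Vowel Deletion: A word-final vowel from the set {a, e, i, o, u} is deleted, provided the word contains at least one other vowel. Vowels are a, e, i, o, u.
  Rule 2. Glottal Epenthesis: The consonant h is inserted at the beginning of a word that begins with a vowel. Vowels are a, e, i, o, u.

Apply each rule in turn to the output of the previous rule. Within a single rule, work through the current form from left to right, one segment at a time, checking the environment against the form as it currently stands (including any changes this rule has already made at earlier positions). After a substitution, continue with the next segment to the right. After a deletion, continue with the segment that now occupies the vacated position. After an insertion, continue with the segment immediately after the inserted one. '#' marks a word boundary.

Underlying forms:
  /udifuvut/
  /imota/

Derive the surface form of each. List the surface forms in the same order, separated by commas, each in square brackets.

/udifuvut/:
  Rule 1 Final Vowel Deletion: no change — [udifuvut]
  Rule 2 Glottal Epenthesis: [udifuvut] → [hudifuvut]
/imota/:
  Rule 1 Final Vowel Deletion: [imota] → [imot]
  Rule 2 Glottal Epenthesis: [imot] → [himot]

[hudifuvut], [himot]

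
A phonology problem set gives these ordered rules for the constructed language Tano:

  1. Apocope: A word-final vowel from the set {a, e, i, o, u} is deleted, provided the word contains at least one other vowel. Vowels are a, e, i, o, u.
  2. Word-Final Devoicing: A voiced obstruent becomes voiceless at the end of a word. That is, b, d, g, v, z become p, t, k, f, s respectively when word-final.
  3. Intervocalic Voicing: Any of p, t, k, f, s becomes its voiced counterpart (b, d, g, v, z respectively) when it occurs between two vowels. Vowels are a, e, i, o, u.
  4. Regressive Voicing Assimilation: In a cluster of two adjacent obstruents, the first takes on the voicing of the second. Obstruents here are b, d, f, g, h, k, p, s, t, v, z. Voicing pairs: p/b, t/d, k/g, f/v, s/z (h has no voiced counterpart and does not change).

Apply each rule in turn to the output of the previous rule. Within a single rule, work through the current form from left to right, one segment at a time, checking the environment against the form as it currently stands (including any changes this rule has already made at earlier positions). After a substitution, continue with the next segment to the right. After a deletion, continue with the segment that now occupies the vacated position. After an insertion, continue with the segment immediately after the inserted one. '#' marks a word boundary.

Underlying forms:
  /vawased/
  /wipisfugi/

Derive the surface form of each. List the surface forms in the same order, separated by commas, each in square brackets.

[vawazet], [wibisfuk]

/vawased/:
  1 Apocope: no change — [vawased]
  2 Word-Final Devoicing: [vawased] → [vawaset]
  3 Intervocalic Voicing: [vawaset] → [vawazet]
  4 Regressive Voicing Assimilation: no change — [vawazet]
/wipisfugi/:
  1 Apocope: [wipisfugi] → [wipisfug]
  2 Word-Final Devoicing: [wipisfug] → [wipisfuk]
  3 Intervocalic Voicing: [wipisfuk] → [wibisfuk]
  4 Regressive Voicing Assimilation: no change — [wibisfuk]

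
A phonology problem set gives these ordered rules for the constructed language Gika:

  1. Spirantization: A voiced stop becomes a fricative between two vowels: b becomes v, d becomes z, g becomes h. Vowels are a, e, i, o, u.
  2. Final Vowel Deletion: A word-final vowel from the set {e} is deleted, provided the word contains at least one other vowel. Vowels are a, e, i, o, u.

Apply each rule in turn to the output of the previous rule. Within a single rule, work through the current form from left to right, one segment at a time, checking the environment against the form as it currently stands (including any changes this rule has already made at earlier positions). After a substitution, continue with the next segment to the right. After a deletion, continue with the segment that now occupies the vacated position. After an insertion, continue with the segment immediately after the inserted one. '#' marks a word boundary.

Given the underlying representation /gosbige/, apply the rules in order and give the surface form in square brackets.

1 Spirantization: [gosbige] → [gosbihe]
2 Final Vowel Deletion: [gosbihe] → [gosbih]

[gosbih]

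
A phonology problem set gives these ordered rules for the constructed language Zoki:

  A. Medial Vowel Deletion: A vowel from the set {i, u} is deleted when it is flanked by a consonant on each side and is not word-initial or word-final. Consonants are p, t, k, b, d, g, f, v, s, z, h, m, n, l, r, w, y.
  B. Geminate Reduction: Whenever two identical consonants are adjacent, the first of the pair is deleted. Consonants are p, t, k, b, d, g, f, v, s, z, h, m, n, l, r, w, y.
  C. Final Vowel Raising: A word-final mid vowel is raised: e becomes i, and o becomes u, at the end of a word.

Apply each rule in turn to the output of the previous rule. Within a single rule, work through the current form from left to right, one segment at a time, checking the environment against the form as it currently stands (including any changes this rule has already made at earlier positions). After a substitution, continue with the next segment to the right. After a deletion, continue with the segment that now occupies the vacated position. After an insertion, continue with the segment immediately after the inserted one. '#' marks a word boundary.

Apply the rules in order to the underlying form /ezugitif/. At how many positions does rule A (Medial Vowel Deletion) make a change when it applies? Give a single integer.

A Medial Vowel Deletion: [ezugitif] → [ezgtf]
B Geminate Reduction: no change — [ezgtf]
C Final Vowel Raising: no change — [ezgtf]
Rule A changed 3 position(s).

3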